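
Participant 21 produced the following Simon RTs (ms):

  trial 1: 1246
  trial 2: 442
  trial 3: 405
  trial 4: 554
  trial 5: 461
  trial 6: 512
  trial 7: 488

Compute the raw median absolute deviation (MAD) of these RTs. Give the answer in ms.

Sorted: 405, 442, 461, 488, 512, 554, 1246 → median = 488
|x − 488|: 758, 46, 83, 66, 27, 24, 0
Sorted deviations: 0, 24, 27, 46, 66, 83, 758 → MAD = 46

46 ms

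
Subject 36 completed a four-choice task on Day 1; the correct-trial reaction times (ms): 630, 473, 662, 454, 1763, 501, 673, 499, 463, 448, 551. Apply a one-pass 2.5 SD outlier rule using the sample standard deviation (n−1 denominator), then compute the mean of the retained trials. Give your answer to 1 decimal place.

535.4 ms

n = 11, ΣRT = 7117, M = 647.000
Σ(x−M)² = 1440064.00; s = √(1440064.00/10) = 379.482
Cutoffs: 647.000 ± 2.5·379.482 → [-301.7, 1595.7]
Outside: 1763 → excluded.
Retained (n=10): Σ = 5354, mean = 5354/10 = 535.400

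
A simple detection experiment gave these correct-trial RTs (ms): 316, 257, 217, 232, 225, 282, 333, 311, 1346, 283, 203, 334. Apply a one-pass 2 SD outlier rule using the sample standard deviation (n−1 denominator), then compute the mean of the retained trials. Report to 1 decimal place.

n = 12, ΣRT = 4339, M = 361.583
Σ(x−M)² = 1080236.92; s = √(1080236.92/11) = 313.374
Cutoffs: 361.583 ± 2·313.374 → [-265.2, 988.3]
Outside: 1346 → excluded.
Retained (n=11): Σ = 2993, mean = 2993/11 = 272.091

272.1 ms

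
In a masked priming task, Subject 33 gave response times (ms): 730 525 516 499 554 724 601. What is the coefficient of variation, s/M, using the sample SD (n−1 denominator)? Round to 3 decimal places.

n = 7, Σ = 4149, M = 592.7143
Σ(x−M)² = 56903.429; s = √(56903.429/6) = 97.3853
CV = 97.3853 / 592.7143 = 0.16430

0.164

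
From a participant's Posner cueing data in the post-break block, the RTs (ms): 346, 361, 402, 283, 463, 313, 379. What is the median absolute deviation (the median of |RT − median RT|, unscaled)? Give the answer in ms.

Sorted: 283, 313, 346, 361, 379, 402, 463 → median = 361
|x − 361|: 15, 0, 41, 78, 102, 48, 18
Sorted deviations: 0, 15, 18, 41, 48, 78, 102 → MAD = 41

41 ms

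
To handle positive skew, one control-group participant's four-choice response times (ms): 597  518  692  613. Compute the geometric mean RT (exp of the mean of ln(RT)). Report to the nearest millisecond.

602 ms

ln(RT): 6.3919, 6.2500, 6.5396, 6.4184
Mean ln(RT) = 25.5998/4 = 6.39996
Geometric mean = exp(6.39996) = 601.82 ms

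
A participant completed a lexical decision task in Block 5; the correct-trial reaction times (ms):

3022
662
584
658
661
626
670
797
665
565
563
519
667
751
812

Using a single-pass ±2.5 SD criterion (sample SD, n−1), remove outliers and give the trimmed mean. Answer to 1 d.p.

657.1 ms

n = 15, ΣRT = 12222, M = 814.800
Σ(x−M)² = 5315182.40; s = √(5315182.40/14) = 616.162
Cutoffs: 814.800 ± 2.5·616.162 → [-725.6, 2355.2]
Outside: 3022 → excluded.
Retained (n=14): Σ = 9200, mean = 9200/14 = 657.143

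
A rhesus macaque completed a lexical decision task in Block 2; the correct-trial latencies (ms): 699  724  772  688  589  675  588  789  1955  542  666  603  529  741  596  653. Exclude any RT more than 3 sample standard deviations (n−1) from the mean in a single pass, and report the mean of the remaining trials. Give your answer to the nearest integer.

n = 16, ΣRT = 11809, M = 738.062
Σ(x−M)² = 1670636.94; s = √(1670636.94/15) = 333.730
Cutoffs: 738.062 ± 3·333.730 → [-263.1, 1739.3]
Outside: 1955 → excluded.
Retained (n=15): Σ = 9854, mean = 9854/15 = 656.933

657 ms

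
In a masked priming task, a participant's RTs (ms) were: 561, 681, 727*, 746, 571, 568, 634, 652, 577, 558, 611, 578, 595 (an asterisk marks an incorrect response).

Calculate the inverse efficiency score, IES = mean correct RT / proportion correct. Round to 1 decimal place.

Correct trials (n=12): 561, 681, 746, 571, 568, 634, 652, 577, 558, 611, 578, 595
Mean correct RT = 7332/12 = 611.0000 ms
Proportion correct = 12/13
IES = 611.0000 / (12/13) = 661.917 ms

661.9 ms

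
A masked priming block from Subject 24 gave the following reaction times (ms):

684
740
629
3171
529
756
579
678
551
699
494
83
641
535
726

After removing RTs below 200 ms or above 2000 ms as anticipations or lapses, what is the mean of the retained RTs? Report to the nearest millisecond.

Excluded: 83, 3171
Retained (n=13): Σ = 8241
Mean = 8241/13 = 633.9231

634 ms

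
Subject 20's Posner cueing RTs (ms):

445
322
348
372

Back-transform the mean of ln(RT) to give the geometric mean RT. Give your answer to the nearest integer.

ln(RT): 6.0981, 5.7746, 5.8522, 5.9189
Mean ln(RT) = 23.6437/4 = 5.91093
Geometric mean = exp(5.91093) = 369.05 ms

369 ms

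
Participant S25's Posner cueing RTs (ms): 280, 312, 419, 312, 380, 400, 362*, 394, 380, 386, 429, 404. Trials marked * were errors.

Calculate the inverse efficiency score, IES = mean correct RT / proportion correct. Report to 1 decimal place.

Correct trials (n=11): 280, 312, 419, 312, 380, 400, 394, 380, 386, 429, 404
Mean correct RT = 4096/11 = 372.3636 ms
Proportion correct = 11/12
IES = 372.3636 / (11/12) = 406.215 ms

406.2 ms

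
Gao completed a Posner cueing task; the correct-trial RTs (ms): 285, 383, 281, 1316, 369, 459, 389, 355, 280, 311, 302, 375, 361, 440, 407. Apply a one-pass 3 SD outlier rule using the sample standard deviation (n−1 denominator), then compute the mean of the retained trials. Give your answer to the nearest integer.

n = 15, ΣRT = 6313, M = 420.867
Σ(x−M)² = 902507.73; s = √(902507.73/14) = 253.899
Cutoffs: 420.867 ± 3·253.899 → [-340.8, 1182.6]
Outside: 1316 → excluded.
Retained (n=14): Σ = 4997, mean = 4997/14 = 356.929

357 ms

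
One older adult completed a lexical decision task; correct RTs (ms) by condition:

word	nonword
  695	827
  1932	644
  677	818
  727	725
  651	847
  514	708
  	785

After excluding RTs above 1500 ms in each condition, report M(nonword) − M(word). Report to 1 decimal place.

word: exclude 1932
M(word) = 3264/5 = 652.800
M(nonword) = 5354/7 = 764.857
Difference = 764.857 − 652.800 = 112.057 ms

112.1 ms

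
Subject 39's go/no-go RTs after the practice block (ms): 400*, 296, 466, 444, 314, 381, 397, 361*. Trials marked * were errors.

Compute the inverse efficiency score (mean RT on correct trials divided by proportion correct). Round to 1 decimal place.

510.7 ms

Correct trials (n=6): 296, 466, 444, 314, 381, 397
Mean correct RT = 2298/6 = 383.0000 ms
Proportion correct = 6/8
IES = 383.0000 / (6/8) = 510.667 ms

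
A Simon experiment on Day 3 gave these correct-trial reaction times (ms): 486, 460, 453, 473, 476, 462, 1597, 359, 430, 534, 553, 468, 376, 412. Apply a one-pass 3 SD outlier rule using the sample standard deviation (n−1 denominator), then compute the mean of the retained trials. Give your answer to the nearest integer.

457 ms

n = 14, ΣRT = 7539, M = 538.500
Σ(x−M)² = 1242301.50; s = √(1242301.50/13) = 309.130
Cutoffs: 538.500 ± 3·309.130 → [-388.9, 1465.9]
Outside: 1597 → excluded.
Retained (n=13): Σ = 5942, mean = 5942/13 = 457.077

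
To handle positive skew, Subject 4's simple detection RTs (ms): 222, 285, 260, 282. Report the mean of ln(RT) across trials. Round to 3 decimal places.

5.564

ln(RT): 5.4027, 5.6525, 5.5607, 5.6419
Σ ln(RT) = 22.2578
Mean = 22.2578/4 = 5.56444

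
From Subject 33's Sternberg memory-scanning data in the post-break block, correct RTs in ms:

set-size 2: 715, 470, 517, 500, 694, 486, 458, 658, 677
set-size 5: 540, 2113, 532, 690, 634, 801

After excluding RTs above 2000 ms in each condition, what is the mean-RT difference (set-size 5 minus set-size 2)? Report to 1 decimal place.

64.4 ms

set-size 5: exclude 2113
M(set-size 2) = 5175/9 = 575.000
M(set-size 5) = 3197/5 = 639.400
Difference = 639.400 − 575.000 = 64.400 ms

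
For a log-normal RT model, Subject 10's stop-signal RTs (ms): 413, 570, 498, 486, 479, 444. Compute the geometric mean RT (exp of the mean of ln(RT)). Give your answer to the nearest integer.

479 ms

ln(RT): 6.0234, 6.3456, 6.2106, 6.1862, 6.1717, 6.0958
Mean ln(RT) = 37.0334/6 = 6.17224
Geometric mean = exp(6.17224) = 479.26 ms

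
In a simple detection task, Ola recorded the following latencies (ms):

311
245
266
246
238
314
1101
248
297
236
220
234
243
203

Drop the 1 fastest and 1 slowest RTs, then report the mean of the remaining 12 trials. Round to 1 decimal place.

258.2 ms

Sorted: 203, 220, 234, 236, 238, 243, 245, 246, 248, 266, 297, 311, 314, 1101
Drop lowest 1 (203) and highest 1 (1101)
Remaining (n=12): Σ = 3098, mean = 3098/12 = 258.167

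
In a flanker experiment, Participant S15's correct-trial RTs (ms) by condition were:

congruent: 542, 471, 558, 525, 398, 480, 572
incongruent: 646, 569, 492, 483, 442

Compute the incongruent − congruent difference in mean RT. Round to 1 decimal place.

19.8 ms

M(congruent) = 3546/7 = 506.571
M(incongruent) = 2632/5 = 526.400
Difference = 526.400 − 506.571 = 19.829 ms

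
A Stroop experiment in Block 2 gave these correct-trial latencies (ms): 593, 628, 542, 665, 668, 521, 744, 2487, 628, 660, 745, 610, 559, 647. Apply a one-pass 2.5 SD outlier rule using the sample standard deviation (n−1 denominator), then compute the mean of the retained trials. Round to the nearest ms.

632 ms

n = 14, ΣRT = 10697, M = 764.071
Σ(x−M)² = 3253318.93; s = √(3253318.93/13) = 500.255
Cutoffs: 764.071 ± 2.5·500.255 → [-486.6, 2014.7]
Outside: 2487 → excluded.
Retained (n=13): Σ = 8210, mean = 8210/13 = 631.538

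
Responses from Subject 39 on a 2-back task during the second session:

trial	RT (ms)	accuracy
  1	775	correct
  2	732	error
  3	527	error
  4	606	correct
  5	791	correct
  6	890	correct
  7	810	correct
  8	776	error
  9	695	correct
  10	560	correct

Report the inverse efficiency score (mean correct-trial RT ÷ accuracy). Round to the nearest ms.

Correct trials (n=7): 775, 606, 791, 890, 810, 695, 560
Mean correct RT = 5127/7 = 732.4286 ms
Proportion correct = 7/10
IES = 732.4286 / (7/10) = 1046.327 ms

1046 ms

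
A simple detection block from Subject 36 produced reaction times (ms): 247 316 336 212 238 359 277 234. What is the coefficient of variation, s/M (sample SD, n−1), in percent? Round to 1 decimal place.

n = 8, Σ = 2219, M = 277.3750
Σ(x−M)² = 20219.875; s = √(20219.875/7) = 53.7453
CV = 53.7453 / 277.3750 = 0.19376 = 19.376%

19.4%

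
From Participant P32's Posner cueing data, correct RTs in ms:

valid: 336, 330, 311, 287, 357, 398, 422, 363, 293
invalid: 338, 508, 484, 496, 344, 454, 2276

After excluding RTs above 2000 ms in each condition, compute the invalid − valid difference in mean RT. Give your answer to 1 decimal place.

93.2 ms

invalid: exclude 2276
M(valid) = 3097/9 = 344.111
M(invalid) = 2624/6 = 437.333
Difference = 437.333 − 344.111 = 93.222 ms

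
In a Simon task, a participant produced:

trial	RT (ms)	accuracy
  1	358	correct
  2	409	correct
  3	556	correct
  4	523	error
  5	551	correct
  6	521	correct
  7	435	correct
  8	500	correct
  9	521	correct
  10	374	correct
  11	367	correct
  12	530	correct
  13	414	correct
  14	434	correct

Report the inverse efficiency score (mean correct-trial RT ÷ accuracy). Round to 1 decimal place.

494.6 ms

Correct trials (n=13): 358, 409, 556, 551, 521, 435, 500, 521, 374, 367, 530, 414, 434
Mean correct RT = 5970/13 = 459.2308 ms
Proportion correct = 13/14
IES = 459.2308 / (13/14) = 494.556 ms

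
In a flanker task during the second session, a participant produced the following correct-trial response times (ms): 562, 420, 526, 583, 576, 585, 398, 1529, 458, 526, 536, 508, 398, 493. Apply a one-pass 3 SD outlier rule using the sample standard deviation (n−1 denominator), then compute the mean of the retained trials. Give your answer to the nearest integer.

n = 14, ΣRT = 8098, M = 578.429
Σ(x−M)² = 1028193.43; s = √(1028193.43/13) = 281.233
Cutoffs: 578.429 ± 3·281.233 → [-265.3, 1422.1]
Outside: 1529 → excluded.
Retained (n=13): Σ = 6569, mean = 6569/13 = 505.308

505 ms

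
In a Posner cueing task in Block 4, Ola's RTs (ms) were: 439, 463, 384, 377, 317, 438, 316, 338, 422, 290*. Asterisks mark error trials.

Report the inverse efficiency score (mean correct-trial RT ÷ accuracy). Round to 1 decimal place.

431.4 ms

Correct trials (n=9): 439, 463, 384, 377, 317, 438, 316, 338, 422
Mean correct RT = 3494/9 = 388.2222 ms
Proportion correct = 9/10
IES = 388.2222 / (9/10) = 431.358 ms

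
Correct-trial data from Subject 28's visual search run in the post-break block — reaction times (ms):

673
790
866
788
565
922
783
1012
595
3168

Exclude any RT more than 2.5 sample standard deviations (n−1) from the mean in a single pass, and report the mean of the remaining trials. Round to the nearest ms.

777 ms

n = 10, ΣRT = 10162, M = 1016.200
Σ(x−M)² = 5318095.60; s = √(5318095.60/9) = 768.700
Cutoffs: 1016.200 ± 2.5·768.700 → [-905.5, 2937.9]
Outside: 3168 → excluded.
Retained (n=9): Σ = 6994, mean = 6994/9 = 777.111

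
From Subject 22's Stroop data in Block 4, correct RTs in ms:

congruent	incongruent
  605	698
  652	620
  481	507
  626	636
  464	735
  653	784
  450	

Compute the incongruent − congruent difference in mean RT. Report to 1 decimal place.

M(congruent) = 3931/7 = 561.571
M(incongruent) = 3980/6 = 663.333
Difference = 663.333 − 561.571 = 101.762 ms

101.8 ms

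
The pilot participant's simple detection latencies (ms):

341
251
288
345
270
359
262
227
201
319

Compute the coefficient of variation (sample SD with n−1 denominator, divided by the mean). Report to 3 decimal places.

n = 10, Σ = 2863, M = 286.3000
Σ(x−M)² = 25690.100; s = √(25690.100/9) = 53.4271
CV = 53.4271 / 286.3000 = 0.18661

0.187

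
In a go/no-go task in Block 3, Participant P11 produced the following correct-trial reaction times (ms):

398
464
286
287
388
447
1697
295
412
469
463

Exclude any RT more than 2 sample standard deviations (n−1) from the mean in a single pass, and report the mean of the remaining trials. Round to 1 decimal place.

390.9 ms

n = 11, ΣRT = 5606, M = 509.636
Σ(x−M)² = 1602104.55; s = √(1602104.55/10) = 400.263
Cutoffs: 509.636 ± 2·400.263 → [-290.9, 1310.2]
Outside: 1697 → excluded.
Retained (n=10): Σ = 3909, mean = 3909/10 = 390.900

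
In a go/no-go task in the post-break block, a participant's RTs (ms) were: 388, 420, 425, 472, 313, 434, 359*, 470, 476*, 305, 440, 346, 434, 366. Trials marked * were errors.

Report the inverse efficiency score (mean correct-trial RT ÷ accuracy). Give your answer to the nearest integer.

468 ms

Correct trials (n=12): 388, 420, 425, 472, 313, 434, 470, 305, 440, 346, 434, 366
Mean correct RT = 4813/12 = 401.0833 ms
Proportion correct = 12/14
IES = 401.0833 / (12/14) = 467.931 ms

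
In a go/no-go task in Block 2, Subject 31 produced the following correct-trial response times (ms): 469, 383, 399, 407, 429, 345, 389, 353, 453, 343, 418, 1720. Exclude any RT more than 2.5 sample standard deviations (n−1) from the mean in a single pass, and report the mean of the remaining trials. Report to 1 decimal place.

398.9 ms

n = 12, ΣRT = 6108, M = 509.000
Σ(x−M)² = 1617506.00; s = √(1617506.00/11) = 383.466
Cutoffs: 509.000 ± 2.5·383.466 → [-449.7, 1467.7]
Outside: 1720 → excluded.
Retained (n=11): Σ = 4388, mean = 4388/11 = 398.909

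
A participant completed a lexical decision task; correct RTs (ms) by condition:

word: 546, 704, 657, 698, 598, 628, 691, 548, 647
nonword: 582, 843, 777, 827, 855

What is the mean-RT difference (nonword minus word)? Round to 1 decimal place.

141.6 ms

M(word) = 5717/9 = 635.222
M(nonword) = 3884/5 = 776.800
Difference = 776.800 − 635.222 = 141.578 ms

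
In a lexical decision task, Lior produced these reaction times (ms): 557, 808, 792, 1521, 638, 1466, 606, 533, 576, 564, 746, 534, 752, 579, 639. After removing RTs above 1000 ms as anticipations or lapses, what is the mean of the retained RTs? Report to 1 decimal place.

640.3 ms

Excluded: 1466, 1521
Retained (n=13): Σ = 8324
Mean = 8324/13 = 640.3077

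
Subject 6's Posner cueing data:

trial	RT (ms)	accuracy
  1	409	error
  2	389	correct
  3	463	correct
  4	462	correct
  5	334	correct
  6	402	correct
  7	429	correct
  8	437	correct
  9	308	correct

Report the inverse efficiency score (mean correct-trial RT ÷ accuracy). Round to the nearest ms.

453 ms

Correct trials (n=8): 389, 463, 462, 334, 402, 429, 437, 308
Mean correct RT = 3224/8 = 403.0000 ms
Proportion correct = 8/9
IES = 403.0000 / (8/9) = 453.375 ms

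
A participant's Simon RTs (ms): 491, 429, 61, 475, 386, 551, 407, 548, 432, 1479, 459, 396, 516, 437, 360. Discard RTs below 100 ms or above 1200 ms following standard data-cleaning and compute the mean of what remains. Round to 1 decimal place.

Excluded: 61, 1479
Retained (n=13): Σ = 5887
Mean = 5887/13 = 452.8462

452.8 ms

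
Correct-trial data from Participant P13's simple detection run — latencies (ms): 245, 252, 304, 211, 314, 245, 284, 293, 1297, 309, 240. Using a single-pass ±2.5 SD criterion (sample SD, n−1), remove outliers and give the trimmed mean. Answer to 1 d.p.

269.7 ms

n = 11, ΣRT = 3994, M = 363.091
Σ(x−M)² = 970696.91; s = √(970696.91/10) = 311.560
Cutoffs: 363.091 ± 2.5·311.560 → [-415.8, 1142.0]
Outside: 1297 → excluded.
Retained (n=10): Σ = 2697, mean = 2697/10 = 269.700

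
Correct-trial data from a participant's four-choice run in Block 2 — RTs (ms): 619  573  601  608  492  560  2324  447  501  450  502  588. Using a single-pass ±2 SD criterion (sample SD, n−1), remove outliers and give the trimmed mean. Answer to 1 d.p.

n = 12, ΣRT = 8265, M = 688.750
Σ(x−M)² = 2957534.25; s = √(2957534.25/11) = 518.524
Cutoffs: 688.750 ± 2·518.524 → [-348.3, 1725.8]
Outside: 2324 → excluded.
Retained (n=11): Σ = 5941, mean = 5941/11 = 540.091

540.1 ms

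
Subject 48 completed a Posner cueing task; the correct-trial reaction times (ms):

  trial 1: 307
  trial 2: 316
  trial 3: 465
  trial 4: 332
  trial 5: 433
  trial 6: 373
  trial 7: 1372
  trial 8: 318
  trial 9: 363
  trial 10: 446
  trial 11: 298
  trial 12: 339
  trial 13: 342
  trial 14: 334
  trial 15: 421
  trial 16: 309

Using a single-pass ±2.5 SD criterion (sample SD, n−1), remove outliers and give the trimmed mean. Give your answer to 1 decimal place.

359.7 ms

n = 16, ΣRT = 6768, M = 423.000
Σ(x−M)² = 1003468.00; s = √(1003468.00/15) = 258.646
Cutoffs: 423.000 ± 2.5·258.646 → [-223.6, 1069.6]
Outside: 1372 → excluded.
Retained (n=15): Σ = 5396, mean = 5396/15 = 359.733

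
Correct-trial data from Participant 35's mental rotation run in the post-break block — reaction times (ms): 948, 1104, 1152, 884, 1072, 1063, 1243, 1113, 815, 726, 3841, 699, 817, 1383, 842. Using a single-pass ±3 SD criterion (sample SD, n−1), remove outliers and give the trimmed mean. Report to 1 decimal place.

n = 15, ΣRT = 17702, M = 1180.133
Σ(x−M)² = 8120655.73; s = √(8120655.73/14) = 761.608
Cutoffs: 1180.133 ± 3·761.608 → [-1104.7, 3465.0]
Outside: 3841 → excluded.
Retained (n=14): Σ = 13861, mean = 13861/14 = 990.071

990.1 ms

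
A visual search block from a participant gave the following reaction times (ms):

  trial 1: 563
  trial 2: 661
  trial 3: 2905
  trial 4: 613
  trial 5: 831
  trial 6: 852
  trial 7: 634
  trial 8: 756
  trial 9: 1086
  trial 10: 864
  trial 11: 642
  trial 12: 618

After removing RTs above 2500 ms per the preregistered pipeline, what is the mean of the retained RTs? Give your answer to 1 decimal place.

Excluded: 2905
Retained (n=11): Σ = 8120
Mean = 8120/11 = 738.1818

738.2 ms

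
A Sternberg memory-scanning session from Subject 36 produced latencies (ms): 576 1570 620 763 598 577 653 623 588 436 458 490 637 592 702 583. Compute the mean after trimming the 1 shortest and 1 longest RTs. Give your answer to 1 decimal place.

604.3 ms

Sorted: 436, 458, 490, 576, 577, 583, 588, 592, 598, 620, 623, 637, 653, 702, 763, 1570
Drop lowest 1 (436) and highest 1 (1570)
Remaining (n=14): Σ = 8460, mean = 8460/14 = 604.286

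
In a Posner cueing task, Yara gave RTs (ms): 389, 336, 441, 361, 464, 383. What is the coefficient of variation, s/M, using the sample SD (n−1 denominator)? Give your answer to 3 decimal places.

n = 6, Σ = 2374, M = 395.6667
Σ(x−M)² = 11691.333; s = √(11691.333/5) = 48.3556
CV = 48.3556 / 395.6667 = 0.12221

0.122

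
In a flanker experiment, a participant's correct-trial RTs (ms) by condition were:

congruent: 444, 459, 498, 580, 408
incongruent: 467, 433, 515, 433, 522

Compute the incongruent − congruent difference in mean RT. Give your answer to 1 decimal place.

-3.8 ms

M(congruent) = 2389/5 = 477.800
M(incongruent) = 2370/5 = 474.000
Difference = 474.000 − 477.800 = -3.800 ms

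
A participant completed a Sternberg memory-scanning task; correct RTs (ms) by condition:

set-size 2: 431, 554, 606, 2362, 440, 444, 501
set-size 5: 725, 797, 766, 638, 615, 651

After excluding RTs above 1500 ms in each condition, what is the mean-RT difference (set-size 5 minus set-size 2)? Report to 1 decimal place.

set-size 2: exclude 2362
M(set-size 2) = 2976/6 = 496.000
M(set-size 5) = 4192/6 = 698.667
Difference = 698.667 − 496.000 = 202.667 ms

202.7 ms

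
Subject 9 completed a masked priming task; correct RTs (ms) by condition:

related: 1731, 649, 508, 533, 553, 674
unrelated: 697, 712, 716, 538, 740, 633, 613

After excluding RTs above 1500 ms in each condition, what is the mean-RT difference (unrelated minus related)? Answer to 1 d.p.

related: exclude 1731
M(related) = 2917/5 = 583.400
M(unrelated) = 4649/7 = 664.143
Difference = 664.143 − 583.400 = 80.743 ms

80.7 ms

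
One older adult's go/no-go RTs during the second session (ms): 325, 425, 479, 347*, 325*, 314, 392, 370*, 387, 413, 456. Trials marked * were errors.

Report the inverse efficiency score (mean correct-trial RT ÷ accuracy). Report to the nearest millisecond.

548 ms

Correct trials (n=8): 325, 425, 479, 314, 392, 387, 413, 456
Mean correct RT = 3191/8 = 398.8750 ms
Proportion correct = 8/11
IES = 398.8750 / (8/11) = 548.453 ms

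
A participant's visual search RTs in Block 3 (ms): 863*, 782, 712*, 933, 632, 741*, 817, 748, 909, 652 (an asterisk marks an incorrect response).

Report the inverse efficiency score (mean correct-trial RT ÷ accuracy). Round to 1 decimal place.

Correct trials (n=7): 782, 933, 632, 817, 748, 909, 652
Mean correct RT = 5473/7 = 781.8571 ms
Proportion correct = 7/10
IES = 781.8571 / (7/10) = 1116.939 ms

1116.9 ms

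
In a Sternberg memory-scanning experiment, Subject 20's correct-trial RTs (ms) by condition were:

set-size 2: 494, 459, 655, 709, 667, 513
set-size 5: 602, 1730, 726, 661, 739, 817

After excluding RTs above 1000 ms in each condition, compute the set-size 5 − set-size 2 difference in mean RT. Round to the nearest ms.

set-size 5: exclude 1730
M(set-size 2) = 3497/6 = 582.833
M(set-size 5) = 3545/5 = 709.000
Difference = 709.000 − 582.833 = 126.167 ms

126 ms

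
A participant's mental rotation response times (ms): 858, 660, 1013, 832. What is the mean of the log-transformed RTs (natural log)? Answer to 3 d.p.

6.723

ln(RT): 6.7546, 6.4922, 6.9207, 6.7238
Σ ln(RT) = 26.8913
Mean = 26.8913/4 = 6.72284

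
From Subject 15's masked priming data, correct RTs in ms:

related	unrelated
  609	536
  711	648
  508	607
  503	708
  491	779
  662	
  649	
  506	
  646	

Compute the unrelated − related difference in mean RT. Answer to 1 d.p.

M(related) = 5285/9 = 587.222
M(unrelated) = 3278/5 = 655.600
Difference = 655.600 − 587.222 = 68.378 ms

68.4 ms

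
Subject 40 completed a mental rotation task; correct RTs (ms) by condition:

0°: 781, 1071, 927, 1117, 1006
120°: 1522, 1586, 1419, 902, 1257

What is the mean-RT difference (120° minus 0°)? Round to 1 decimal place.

M(0°) = 4902/5 = 980.400
M(120°) = 6686/5 = 1337.200
Difference = 1337.200 − 980.400 = 356.800 ms

356.8 ms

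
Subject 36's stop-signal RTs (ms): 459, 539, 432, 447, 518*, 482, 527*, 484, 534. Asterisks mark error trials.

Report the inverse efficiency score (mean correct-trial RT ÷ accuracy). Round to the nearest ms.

Correct trials (n=7): 459, 539, 432, 447, 482, 484, 534
Mean correct RT = 3377/7 = 482.4286 ms
Proportion correct = 7/9
IES = 482.4286 / (7/9) = 620.265 ms

620 ms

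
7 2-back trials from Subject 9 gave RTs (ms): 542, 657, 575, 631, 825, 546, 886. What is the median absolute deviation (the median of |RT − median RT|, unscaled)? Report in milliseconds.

85 ms

Sorted: 542, 546, 575, 631, 657, 825, 886 → median = 631
|x − 631|: 89, 26, 56, 0, 194, 85, 255
Sorted deviations: 0, 26, 56, 85, 89, 194, 255 → MAD = 85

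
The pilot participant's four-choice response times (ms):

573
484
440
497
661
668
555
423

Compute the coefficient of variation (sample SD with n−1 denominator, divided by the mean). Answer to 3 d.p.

0.174

n = 8, Σ = 4301, M = 537.6250
Σ(x−M)² = 60967.875; s = √(60967.875/7) = 93.3258
CV = 93.3258 / 537.6250 = 0.17359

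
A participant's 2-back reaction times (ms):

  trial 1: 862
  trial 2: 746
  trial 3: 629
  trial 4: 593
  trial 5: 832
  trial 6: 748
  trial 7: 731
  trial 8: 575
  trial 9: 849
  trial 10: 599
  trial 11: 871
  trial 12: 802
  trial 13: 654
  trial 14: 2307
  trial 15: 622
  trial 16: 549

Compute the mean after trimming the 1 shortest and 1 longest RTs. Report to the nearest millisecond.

722 ms

Sorted: 549, 575, 593, 599, 622, 629, 654, 731, 746, 748, 802, 832, 849, 862, 871, 2307
Drop lowest 1 (549) and highest 1 (2307)
Remaining (n=14): Σ = 10113, mean = 10113/14 = 722.357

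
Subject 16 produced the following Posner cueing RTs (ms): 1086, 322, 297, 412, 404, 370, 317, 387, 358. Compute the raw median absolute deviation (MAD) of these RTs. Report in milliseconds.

42 ms

Sorted: 297, 317, 322, 358, 370, 387, 404, 412, 1086 → median = 370
|x − 370|: 716, 48, 73, 42, 34, 0, 53, 17, 12
Sorted deviations: 0, 12, 17, 34, 42, 48, 53, 73, 716 → MAD = 42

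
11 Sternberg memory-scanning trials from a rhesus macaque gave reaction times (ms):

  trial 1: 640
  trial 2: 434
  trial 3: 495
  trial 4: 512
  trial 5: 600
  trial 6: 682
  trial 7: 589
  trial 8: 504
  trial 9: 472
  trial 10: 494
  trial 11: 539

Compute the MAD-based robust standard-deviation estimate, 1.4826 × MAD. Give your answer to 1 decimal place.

Sorted: 434, 472, 494, 495, 504, 512, 539, 589, 600, 640, 682 → median = 512
|x − 512| sorted: 0, 8, 17, 18, 27, 40, 77, 78, 88, 128, 170 → MAD = 40
Robust SD ≈ 1.4826 × 40 = 59.304

59.3 ms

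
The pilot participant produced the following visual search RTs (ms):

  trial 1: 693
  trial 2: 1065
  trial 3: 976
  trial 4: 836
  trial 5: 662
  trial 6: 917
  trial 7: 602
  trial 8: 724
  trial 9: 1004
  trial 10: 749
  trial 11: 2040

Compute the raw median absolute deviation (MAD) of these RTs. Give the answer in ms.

Sorted: 602, 662, 693, 724, 749, 836, 917, 976, 1004, 1065, 2040 → median = 836
|x − 836|: 143, 229, 140, 0, 174, 81, 234, 112, 168, 87, 1204
Sorted deviations: 0, 81, 87, 112, 140, 143, 168, 174, 229, 234, 1204 → MAD = 143

143 ms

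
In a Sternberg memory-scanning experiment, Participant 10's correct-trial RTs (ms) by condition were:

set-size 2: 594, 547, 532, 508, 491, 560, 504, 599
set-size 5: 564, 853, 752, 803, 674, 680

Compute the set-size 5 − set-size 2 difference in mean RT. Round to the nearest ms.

M(set-size 2) = 4335/8 = 541.875
M(set-size 5) = 4326/6 = 721.000
Difference = 721.000 − 541.875 = 179.125 ms

179 ms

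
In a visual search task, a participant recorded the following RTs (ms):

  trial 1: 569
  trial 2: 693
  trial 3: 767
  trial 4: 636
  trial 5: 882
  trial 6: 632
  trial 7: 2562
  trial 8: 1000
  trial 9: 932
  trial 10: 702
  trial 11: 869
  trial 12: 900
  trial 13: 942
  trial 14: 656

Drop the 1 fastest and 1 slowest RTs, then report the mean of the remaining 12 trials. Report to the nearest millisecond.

801 ms

Sorted: 569, 632, 636, 656, 693, 702, 767, 869, 882, 900, 932, 942, 1000, 2562
Drop lowest 1 (569) and highest 1 (2562)
Remaining (n=12): Σ = 9611, mean = 9611/12 = 800.917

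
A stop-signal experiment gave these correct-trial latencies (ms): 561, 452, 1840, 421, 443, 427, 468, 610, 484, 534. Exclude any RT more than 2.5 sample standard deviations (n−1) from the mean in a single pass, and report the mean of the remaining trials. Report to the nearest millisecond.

n = 10, ΣRT = 6240, M = 624.000
Σ(x−M)² = 1677220.00; s = √(1677220.00/9) = 431.692
Cutoffs: 624.000 ± 2.5·431.692 → [-455.2, 1703.2]
Outside: 1840 → excluded.
Retained (n=9): Σ = 4400, mean = 4400/9 = 488.889

489 ms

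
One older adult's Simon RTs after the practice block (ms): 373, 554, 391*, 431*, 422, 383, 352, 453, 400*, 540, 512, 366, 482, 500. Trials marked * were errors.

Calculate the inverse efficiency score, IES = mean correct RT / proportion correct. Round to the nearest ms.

571 ms

Correct trials (n=11): 373, 554, 422, 383, 352, 453, 540, 512, 366, 482, 500
Mean correct RT = 4937/11 = 448.8182 ms
Proportion correct = 11/14
IES = 448.8182 / (11/14) = 571.223 ms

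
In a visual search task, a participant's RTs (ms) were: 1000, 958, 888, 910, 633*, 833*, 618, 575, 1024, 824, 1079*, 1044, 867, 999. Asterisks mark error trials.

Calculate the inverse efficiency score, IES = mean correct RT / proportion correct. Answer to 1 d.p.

1123.1 ms

Correct trials (n=11): 1000, 958, 888, 910, 618, 575, 1024, 824, 1044, 867, 999
Mean correct RT = 9707/11 = 882.4545 ms
Proportion correct = 11/14
IES = 882.4545 / (11/14) = 1123.124 ms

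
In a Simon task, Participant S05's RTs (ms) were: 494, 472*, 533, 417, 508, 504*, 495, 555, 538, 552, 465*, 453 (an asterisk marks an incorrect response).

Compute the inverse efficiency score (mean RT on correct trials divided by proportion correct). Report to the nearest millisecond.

Correct trials (n=9): 494, 533, 417, 508, 495, 555, 538, 552, 453
Mean correct RT = 4545/9 = 505.0000 ms
Proportion correct = 9/12
IES = 505.0000 / (9/12) = 673.333 ms

673 ms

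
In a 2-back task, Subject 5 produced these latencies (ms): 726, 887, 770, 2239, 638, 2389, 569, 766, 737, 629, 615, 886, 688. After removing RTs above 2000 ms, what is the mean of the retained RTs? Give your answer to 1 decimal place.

719.2 ms

Excluded: 2239, 2389
Retained (n=11): Σ = 7911
Mean = 7911/11 = 719.1818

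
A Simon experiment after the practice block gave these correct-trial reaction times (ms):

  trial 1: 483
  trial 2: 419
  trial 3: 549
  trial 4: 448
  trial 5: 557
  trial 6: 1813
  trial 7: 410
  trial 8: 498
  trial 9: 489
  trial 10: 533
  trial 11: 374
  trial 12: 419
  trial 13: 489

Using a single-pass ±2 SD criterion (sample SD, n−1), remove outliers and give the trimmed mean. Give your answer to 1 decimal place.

472.3 ms

n = 13, ΣRT = 7481, M = 575.462
Σ(x−M)² = 1697017.23; s = √(1697017.23/12) = 376.056
Cutoffs: 575.462 ± 2·376.056 → [-176.7, 1327.6]
Outside: 1813 → excluded.
Retained (n=12): Σ = 5668, mean = 5668/12 = 472.333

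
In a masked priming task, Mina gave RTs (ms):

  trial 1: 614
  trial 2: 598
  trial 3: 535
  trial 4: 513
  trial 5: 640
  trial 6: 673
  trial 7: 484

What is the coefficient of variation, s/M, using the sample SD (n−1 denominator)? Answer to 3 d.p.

n = 7, Σ = 4057, M = 579.5714
Σ(x−M)² = 29457.714; s = √(29457.714/6) = 70.0687
CV = 70.0687 / 579.5714 = 0.12090

0.121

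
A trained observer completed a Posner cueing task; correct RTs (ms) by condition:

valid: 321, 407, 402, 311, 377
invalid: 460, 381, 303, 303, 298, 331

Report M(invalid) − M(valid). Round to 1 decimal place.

-17.6 ms

M(valid) = 1818/5 = 363.600
M(invalid) = 2076/6 = 346.000
Difference = 346.000 − 363.600 = -17.600 ms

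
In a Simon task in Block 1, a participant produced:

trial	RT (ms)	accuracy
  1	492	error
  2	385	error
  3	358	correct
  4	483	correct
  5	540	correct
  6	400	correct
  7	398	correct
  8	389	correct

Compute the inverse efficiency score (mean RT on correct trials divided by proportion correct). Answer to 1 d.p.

Correct trials (n=6): 358, 483, 540, 400, 398, 389
Mean correct RT = 2568/6 = 428.0000 ms
Proportion correct = 6/8
IES = 428.0000 / (6/8) = 570.667 ms

570.7 ms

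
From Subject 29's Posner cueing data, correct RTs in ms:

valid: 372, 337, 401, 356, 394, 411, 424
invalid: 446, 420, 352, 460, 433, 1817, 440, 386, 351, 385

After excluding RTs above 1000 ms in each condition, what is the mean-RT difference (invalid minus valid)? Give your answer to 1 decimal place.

invalid: exclude 1817
M(valid) = 2695/7 = 385.000
M(invalid) = 3673/9 = 408.111
Difference = 408.111 − 385.000 = 23.111 ms

23.1 ms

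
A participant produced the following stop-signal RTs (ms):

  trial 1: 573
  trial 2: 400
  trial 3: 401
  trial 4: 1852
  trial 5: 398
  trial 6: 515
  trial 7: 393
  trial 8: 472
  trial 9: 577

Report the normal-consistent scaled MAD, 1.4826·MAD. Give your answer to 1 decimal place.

109.7 ms

Sorted: 393, 398, 400, 401, 472, 515, 573, 577, 1852 → median = 472
|x − 472| sorted: 0, 43, 71, 72, 74, 79, 101, 105, 1380 → MAD = 74
Robust SD ≈ 1.4826 × 74 = 109.712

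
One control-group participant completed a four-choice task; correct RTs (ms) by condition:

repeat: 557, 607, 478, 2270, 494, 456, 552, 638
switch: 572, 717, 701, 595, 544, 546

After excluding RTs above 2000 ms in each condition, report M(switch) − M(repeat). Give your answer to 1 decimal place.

72.2 ms

repeat: exclude 2270
M(repeat) = 3782/7 = 540.286
M(switch) = 3675/6 = 612.500
Difference = 612.500 − 540.286 = 72.214 ms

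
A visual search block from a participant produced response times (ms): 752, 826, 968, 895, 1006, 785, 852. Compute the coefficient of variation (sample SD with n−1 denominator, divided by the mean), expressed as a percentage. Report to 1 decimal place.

10.7%

n = 7, Σ = 6084, M = 869.1429
Σ(x−M)² = 52128.857; s = √(52128.857/6) = 93.2102
CV = 93.2102 / 869.1429 = 0.10724 = 10.724%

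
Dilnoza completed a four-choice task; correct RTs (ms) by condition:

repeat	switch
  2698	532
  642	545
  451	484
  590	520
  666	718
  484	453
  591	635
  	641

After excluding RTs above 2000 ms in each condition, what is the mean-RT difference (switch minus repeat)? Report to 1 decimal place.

repeat: exclude 2698
M(repeat) = 3424/6 = 570.667
M(switch) = 4528/8 = 566.000
Difference = 566.000 − 570.667 = -4.667 ms

-4.7 ms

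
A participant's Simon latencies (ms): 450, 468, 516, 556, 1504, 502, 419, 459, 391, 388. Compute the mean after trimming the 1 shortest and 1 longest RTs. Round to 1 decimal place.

470.1 ms

Sorted: 388, 391, 419, 450, 459, 468, 502, 516, 556, 1504
Drop lowest 1 (388) and highest 1 (1504)
Remaining (n=8): Σ = 3761, mean = 3761/8 = 470.125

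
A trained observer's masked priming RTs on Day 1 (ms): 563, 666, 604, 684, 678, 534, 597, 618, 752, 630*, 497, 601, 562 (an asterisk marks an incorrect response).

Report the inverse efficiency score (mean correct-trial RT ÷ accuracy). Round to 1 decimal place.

664.1 ms

Correct trials (n=12): 563, 666, 604, 684, 678, 534, 597, 618, 752, 497, 601, 562
Mean correct RT = 7356/12 = 613.0000 ms
Proportion correct = 12/13
IES = 613.0000 / (12/13) = 664.083 ms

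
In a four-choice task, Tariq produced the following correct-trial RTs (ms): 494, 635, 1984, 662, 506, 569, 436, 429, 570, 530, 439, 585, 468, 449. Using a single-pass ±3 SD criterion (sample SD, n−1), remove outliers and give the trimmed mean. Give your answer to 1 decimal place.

n = 14, ΣRT = 8756, M = 625.429
Σ(x−M)² = 2060813.43; s = √(2060813.43/13) = 398.151
Cutoffs: 625.429 ± 3·398.151 → [-569.0, 1819.9]
Outside: 1984 → excluded.
Retained (n=13): Σ = 6772, mean = 6772/13 = 520.923

520.9 ms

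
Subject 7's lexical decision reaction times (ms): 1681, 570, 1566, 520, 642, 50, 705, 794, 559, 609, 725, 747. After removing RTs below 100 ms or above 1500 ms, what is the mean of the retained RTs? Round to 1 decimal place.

Excluded: 50, 1566, 1681
Retained (n=9): Σ = 5871
Mean = 5871/9 = 652.3333

652.3 ms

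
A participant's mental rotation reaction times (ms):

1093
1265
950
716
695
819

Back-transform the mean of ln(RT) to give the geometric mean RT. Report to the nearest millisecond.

ln(RT): 6.9967, 7.1428, 6.8565, 6.5737, 6.5439, 6.7081
Mean ln(RT) = 40.8216/6 = 6.80361
Geometric mean = exp(6.80361) = 901.09 ms

901 ms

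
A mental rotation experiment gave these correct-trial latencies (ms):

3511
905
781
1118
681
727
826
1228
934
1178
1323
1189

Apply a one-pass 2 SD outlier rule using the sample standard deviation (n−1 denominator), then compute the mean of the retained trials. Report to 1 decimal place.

n = 12, ΣRT = 14401, M = 1200.083
Σ(x−M)² = 6330270.92; s = √(6330270.92/11) = 758.603
Cutoffs: 1200.083 ± 2·758.603 → [-317.1, 2717.3]
Outside: 3511 → excluded.
Retained (n=11): Σ = 10890, mean = 10890/11 = 990.000

990.0 ms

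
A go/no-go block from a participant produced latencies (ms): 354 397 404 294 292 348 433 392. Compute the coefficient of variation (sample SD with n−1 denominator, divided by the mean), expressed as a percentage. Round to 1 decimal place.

n = 8, Σ = 2914, M = 364.2500
Σ(x−M)² = 18673.500; s = √(18673.500/7) = 51.6492
CV = 51.6492 / 364.2500 = 0.14180 = 14.180%

14.2%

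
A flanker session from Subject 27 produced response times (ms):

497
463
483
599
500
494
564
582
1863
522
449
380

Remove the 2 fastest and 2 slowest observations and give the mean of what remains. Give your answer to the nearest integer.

Sorted: 380, 449, 463, 483, 494, 497, 500, 522, 564, 582, 599, 1863
Drop lowest 2 (380, 449) and highest 2 (599, 1863)
Remaining (n=8): Σ = 4105, mean = 4105/8 = 513.125

513 ms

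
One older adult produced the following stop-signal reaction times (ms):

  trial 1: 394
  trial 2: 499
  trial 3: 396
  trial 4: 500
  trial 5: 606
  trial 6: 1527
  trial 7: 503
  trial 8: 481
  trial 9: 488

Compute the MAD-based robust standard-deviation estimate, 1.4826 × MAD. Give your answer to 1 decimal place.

26.7 ms

Sorted: 394, 396, 481, 488, 499, 500, 503, 606, 1527 → median = 499
|x − 499| sorted: 0, 1, 4, 11, 18, 103, 105, 107, 1028 → MAD = 18
Robust SD ≈ 1.4826 × 18 = 26.687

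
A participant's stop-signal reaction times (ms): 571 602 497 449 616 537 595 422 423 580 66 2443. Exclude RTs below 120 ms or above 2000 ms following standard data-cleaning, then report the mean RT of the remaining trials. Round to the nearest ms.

529 ms

Excluded: 66, 2443
Retained (n=10): Σ = 5292
Mean = 5292/10 = 529.2000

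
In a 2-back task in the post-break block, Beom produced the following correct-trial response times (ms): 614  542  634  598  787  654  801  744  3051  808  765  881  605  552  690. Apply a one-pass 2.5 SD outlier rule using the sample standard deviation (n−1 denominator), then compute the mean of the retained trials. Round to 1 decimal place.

n = 15, ΣRT = 12726, M = 848.400
Σ(x−M)² = 5345483.60; s = √(5345483.60/14) = 617.916
Cutoffs: 848.400 ± 2.5·617.916 → [-696.4, 2393.2]
Outside: 3051 → excluded.
Retained (n=14): Σ = 9675, mean = 9675/14 = 691.071

691.1 ms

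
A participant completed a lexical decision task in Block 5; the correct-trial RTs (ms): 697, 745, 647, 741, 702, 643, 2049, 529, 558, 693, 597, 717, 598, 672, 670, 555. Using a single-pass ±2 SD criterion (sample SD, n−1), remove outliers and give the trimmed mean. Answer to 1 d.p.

n = 16, ΣRT = 11813, M = 738.312
Σ(x−M)² = 1899557.44; s = √(1899557.44/15) = 355.861
Cutoffs: 738.312 ± 2·355.861 → [26.6, 1450.0]
Outside: 2049 → excluded.
Retained (n=15): Σ = 9764, mean = 9764/15 = 650.933

650.9 ms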